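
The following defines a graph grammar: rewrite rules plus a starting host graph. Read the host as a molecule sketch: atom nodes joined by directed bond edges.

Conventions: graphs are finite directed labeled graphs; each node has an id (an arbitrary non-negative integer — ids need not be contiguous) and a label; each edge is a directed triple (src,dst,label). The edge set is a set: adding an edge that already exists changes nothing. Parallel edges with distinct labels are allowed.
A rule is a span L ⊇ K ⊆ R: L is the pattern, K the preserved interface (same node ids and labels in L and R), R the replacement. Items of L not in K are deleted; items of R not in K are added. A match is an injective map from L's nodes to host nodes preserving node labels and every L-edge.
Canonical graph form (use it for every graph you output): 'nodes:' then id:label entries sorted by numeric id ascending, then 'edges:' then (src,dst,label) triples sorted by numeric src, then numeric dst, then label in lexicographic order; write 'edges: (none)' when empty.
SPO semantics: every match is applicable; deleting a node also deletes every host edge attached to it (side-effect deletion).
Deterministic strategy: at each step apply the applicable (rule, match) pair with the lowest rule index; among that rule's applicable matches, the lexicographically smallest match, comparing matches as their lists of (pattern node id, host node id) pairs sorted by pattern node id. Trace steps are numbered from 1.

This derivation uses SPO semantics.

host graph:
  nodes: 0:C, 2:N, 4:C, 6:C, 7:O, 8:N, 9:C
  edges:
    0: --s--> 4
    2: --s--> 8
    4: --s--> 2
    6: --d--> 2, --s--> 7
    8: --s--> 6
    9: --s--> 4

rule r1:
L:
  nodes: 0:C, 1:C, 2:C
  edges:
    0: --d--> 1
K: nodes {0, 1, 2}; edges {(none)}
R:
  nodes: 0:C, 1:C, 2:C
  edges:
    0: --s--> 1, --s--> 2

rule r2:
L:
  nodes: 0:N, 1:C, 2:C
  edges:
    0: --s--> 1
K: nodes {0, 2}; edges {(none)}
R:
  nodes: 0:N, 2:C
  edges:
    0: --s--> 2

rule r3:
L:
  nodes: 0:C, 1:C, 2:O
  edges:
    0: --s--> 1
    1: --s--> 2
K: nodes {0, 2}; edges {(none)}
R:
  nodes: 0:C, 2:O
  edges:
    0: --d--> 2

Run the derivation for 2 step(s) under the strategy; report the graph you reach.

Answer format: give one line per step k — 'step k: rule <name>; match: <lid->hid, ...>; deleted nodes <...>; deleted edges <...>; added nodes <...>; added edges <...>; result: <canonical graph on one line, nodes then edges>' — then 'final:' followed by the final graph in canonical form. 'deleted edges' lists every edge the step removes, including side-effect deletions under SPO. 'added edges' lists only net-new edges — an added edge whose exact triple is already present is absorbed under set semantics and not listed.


step 1: rule r2; match: 0->8, 1->6, 2->0; deleted nodes 6; deleted edges (6,2,d); (6,7,s); (8,6,s); added nodes (none); added edges (8,0,s); result: nodes: 0:C, 2:N, 4:C, 7:O, 8:N, 9:C edges: (0,4,s); (2,8,s); (4,2,s); (8,0,s); (9,4,s)
step 2: rule r2; match: 0->8, 1->0, 2->4; deleted nodes 0; deleted edges (0,4,s); (8,0,s); added nodes (none); added edges (8,4,s); result: nodes: 2:N, 4:C, 7:O, 8:N, 9:C edges: (2,8,s); (4,2,s); (8,4,s); (9,4,s)
final:
nodes: 2:N, 4:C, 7:O, 8:N, 9:C
edges: (2,8,s); (4,2,s); (8,4,s); (9,4,s)


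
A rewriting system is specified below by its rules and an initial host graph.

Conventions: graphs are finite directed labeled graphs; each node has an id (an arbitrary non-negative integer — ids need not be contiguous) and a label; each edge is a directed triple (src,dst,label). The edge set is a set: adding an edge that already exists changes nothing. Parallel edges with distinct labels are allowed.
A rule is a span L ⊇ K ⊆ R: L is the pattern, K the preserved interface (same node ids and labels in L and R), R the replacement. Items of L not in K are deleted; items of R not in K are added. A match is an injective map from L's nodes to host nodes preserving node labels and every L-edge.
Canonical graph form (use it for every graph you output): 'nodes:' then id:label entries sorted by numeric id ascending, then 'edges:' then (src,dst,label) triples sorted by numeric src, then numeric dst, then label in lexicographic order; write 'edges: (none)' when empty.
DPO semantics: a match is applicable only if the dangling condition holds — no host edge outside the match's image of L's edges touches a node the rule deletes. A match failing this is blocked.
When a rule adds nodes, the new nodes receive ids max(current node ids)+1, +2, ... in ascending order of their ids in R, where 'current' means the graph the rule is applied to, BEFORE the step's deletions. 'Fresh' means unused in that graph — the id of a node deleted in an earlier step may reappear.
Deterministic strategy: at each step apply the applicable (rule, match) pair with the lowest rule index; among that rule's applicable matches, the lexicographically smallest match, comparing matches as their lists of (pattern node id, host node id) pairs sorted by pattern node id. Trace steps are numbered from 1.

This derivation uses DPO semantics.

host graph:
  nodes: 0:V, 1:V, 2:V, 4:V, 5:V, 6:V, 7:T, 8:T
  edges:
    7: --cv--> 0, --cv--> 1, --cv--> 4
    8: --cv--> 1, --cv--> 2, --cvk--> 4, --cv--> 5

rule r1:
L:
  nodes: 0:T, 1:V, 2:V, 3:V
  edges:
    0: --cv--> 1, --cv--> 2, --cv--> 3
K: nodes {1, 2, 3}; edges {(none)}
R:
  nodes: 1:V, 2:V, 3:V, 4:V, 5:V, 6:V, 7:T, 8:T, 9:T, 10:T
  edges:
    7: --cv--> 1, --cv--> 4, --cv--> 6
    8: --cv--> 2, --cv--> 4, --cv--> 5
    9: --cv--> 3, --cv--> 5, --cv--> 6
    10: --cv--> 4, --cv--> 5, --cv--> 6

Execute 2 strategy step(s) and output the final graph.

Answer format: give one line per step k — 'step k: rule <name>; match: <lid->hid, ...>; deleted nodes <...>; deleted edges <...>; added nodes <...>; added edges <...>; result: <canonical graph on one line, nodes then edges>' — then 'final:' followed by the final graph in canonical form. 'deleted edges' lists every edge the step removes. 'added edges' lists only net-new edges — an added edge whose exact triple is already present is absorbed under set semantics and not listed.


step 1: rule r1; match: 0->7, 1->0, 2->1, 3->4; deleted nodes 7; deleted edges (7,0,cv); (7,1,cv); (7,4,cv); added nodes 9, 10, 11, 12, 13, 14, 15; added edges (12,0,cv); (12,9,cv); (12,11,cv); (13,1,cv); (13,9,cv); (13,10,cv); (14,4,cv); (14,10,cv); (14,11,cv); (15,9,cv); (15,10,cv); (15,11,cv); result: nodes: 0:V, 1:V, 2:V, 4:V, 5:V, 6:V, 8:T, 9:V, 10:V, 11:V, 12:T, 13:T, 14:T, 15:T edges: (8,1,cv); (8,2,cv); (8,4,cvk); (8,5,cv); (12,0,cv); (12,9,cv); (12,11,cv); (13,1,cv); (13,9,cv); (13,10,cv); (14,4,cv); (14,10,cv); (14,11,cv); (15,9,cv); (15,10,cv); (15,11,cv)
step 2: rule r1; match: 0->12, 1->0, 2->9, 3->11; deleted nodes 12; deleted edges (12,0,cv); (12,9,cv); (12,11,cv); added nodes 16, 17, 18, 19, 20, 21, 22; added edges (19,0,cv); (19,16,cv); (19,18,cv); (20,9,cv); (20,16,cv); (20,17,cv); (21,11,cv); (21,17,cv); (21,18,cv); (22,16,cv); (22,17,cv); (22,18,cv); result: nodes: 0:V, 1:V, 2:V, 4:V, 5:V, 6:V, 8:T, 9:V, 10:V, 11:V, 13:T, 14:T, 15:T, 16:V, 17:V, 18:V, 19:T, 20:T, 21:T, 22:T edges: (8,1,cv); (8,2,cv); (8,4,cvk); (8,5,cv); (13,1,cv); (13,9,cv); (13,10,cv); (14,4,cv); (14,10,cv); (14,11,cv); (15,9,cv); (15,10,cv); (15,11,cv); (19,0,cv); (19,16,cv); (19,18,cv); (20,9,cv); (20,16,cv); (20,17,cv); (21,11,cv); (21,17,cv); (21,18,cv); (22,16,cv); (22,17,cv); (22,18,cv)
final:
nodes: 0:V, 1:V, 2:V, 4:V, 5:V, 6:V, 8:T, 9:V, 10:V, 11:V, 13:T, 14:T, 15:T, 16:V, 17:V, 18:V, 19:T, 20:T, 21:T, 22:T
edges: (8,1,cv); (8,2,cv); (8,4,cvk); (8,5,cv); (13,1,cv); (13,9,cv); (13,10,cv); (14,4,cv); (14,10,cv); (14,11,cv); (15,9,cv); (15,10,cv); (15,11,cv); (19,0,cv); (19,16,cv); (19,18,cv); (20,9,cv); (20,16,cv); (20,17,cv); (21,11,cv); (21,17,cv); (21,18,cv); (22,16,cv); (22,17,cv); (22,18,cv)


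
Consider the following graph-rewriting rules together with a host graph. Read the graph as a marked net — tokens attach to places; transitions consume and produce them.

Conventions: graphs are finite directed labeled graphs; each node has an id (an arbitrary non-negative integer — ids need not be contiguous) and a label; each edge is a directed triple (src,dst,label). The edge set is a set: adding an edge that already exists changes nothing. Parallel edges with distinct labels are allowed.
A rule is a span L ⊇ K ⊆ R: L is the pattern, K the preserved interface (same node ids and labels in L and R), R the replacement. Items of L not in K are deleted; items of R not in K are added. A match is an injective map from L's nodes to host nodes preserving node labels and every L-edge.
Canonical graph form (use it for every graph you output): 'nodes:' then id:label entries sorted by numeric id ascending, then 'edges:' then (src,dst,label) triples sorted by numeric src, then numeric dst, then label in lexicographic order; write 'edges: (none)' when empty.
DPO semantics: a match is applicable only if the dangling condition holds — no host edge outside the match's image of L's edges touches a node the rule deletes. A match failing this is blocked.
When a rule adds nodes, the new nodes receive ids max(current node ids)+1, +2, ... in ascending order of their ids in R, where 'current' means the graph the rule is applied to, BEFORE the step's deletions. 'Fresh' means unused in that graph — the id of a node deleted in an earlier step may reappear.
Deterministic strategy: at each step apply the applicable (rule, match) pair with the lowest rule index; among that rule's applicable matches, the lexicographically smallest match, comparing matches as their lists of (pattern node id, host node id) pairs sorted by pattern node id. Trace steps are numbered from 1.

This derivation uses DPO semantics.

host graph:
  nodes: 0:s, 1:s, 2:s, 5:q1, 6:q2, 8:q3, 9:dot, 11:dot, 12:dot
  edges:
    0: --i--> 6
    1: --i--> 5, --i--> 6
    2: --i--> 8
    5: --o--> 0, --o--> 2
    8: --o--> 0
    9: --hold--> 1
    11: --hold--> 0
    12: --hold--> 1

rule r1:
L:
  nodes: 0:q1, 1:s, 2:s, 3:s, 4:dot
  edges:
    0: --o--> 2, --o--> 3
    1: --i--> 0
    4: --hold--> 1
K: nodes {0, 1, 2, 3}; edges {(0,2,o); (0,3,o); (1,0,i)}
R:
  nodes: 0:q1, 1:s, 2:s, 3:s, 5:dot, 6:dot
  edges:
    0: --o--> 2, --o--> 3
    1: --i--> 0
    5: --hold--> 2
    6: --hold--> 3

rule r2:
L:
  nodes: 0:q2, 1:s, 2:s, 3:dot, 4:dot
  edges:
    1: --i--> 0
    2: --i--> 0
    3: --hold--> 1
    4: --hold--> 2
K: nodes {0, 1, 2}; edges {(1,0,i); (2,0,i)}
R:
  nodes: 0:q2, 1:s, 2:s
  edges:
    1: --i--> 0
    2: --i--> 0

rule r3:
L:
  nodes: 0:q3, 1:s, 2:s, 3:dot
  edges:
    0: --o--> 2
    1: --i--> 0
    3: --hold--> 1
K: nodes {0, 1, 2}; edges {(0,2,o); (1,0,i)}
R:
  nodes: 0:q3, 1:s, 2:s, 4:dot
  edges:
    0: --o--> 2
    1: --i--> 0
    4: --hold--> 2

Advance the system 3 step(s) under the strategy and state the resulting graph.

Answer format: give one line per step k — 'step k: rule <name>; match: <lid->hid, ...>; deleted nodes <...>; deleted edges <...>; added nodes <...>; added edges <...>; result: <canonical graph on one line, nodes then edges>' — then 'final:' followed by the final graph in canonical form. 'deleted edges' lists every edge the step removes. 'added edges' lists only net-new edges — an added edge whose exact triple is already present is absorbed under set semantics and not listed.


step 1: rule r1; match: 0->5, 1->1, 2->0, 3->2, 4->9; deleted nodes 9; deleted edges (9,1,hold); added nodes 13, 14; added edges (13,0,hold); (14,2,hold); result: nodes: 0:s, 1:s, 2:s, 5:q1, 6:q2, 8:q3, 11:dot, 12:dot, 13:dot, 14:dot edges: (0,6,i); (1,5,i); (1,6,i); (2,8,i); (5,0,o); (5,2,o); (8,0,o); (11,0,hold); (12,1,hold); (13,0,hold); (14,2,hold)
step 2: rule r1; match: 0->5, 1->1, 2->0, 3->2, 4->12; deleted nodes 12; deleted edges (12,1,hold); added nodes 15, 16; added edges (15,0,hold); (16,2,hold); result: nodes: 0:s, 1:s, 2:s, 5:q1, 6:q2, 8:q3, 11:dot, 13:dot, 14:dot, 15:dot, 16:dot edges: (0,6,i); (1,5,i); (1,6,i); (2,8,i); (5,0,o); (5,2,o); (8,0,o); (11,0,hold); (13,0,hold); (14,2,hold); (15,0,hold); (16,2,hold)
step 3: rule r3; match: 0->8, 1->2, 2->0, 3->14; deleted nodes 14; deleted edges (14,2,hold); added nodes 17; added edges (17,0,hold); result: nodes: 0:s, 1:s, 2:s, 5:q1, 6:q2, 8:q3, 11:dot, 13:dot, 15:dot, 16:dot, 17:dot edges: (0,6,i); (1,5,i); (1,6,i); (2,8,i); (5,0,o); (5,2,o); (8,0,o); (11,0,hold); (13,0,hold); (15,0,hold); (16,2,hold); (17,0,hold)
final:
nodes: 0:s, 1:s, 2:s, 5:q1, 6:q2, 8:q3, 11:dot, 13:dot, 15:dot, 16:dot, 17:dot
edges: (0,6,i); (1,5,i); (1,6,i); (2,8,i); (5,0,o); (5,2,o); (8,0,o); (11,0,hold); (13,0,hold); (15,0,hold); (16,2,hold); (17,0,hold)


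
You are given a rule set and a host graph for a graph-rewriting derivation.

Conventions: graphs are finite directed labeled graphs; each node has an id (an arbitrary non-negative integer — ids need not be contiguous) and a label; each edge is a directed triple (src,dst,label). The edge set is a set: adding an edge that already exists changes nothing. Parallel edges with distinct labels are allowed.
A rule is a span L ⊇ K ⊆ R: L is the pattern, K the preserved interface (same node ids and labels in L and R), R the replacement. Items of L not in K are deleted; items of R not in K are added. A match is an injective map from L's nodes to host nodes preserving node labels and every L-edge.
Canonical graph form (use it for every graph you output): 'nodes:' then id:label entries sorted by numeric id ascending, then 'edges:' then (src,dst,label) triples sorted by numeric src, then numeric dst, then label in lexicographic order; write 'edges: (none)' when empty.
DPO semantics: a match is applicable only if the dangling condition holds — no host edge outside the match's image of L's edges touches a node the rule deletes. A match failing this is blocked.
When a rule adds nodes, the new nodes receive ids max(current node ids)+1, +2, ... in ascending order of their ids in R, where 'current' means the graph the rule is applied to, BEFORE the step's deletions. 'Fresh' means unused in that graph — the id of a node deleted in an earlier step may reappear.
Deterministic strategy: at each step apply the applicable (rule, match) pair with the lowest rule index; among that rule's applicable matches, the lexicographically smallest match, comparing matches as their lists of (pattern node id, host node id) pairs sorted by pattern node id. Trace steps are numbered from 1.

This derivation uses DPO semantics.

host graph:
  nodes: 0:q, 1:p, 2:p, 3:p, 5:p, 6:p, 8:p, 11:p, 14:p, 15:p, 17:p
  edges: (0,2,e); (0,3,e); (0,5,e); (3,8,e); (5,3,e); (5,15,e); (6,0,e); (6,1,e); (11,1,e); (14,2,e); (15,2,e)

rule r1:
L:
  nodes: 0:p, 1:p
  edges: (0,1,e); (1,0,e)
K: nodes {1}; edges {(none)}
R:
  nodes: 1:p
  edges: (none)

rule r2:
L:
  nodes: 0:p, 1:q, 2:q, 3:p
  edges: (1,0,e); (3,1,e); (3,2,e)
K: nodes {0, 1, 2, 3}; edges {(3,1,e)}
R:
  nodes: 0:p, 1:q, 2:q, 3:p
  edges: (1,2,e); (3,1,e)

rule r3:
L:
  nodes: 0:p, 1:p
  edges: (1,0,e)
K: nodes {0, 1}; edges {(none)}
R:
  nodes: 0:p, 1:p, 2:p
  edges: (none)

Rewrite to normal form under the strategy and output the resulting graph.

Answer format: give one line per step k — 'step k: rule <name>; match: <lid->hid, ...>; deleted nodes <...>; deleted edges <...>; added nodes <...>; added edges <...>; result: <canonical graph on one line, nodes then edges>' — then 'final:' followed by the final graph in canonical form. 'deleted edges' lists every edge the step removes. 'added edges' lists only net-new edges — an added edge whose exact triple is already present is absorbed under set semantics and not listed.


step 1: rule r3; match: 0->1, 1->6; deleted nodes (none); deleted edges (6,1,e); added nodes 18; added edges (none); result: nodes: 0:q, 1:p, 2:p, 3:p, 5:p, 6:p, 8:p, 11:p, 14:p, 15:p, 17:p, 18:p edges: (0,2,e); (0,3,e); (0,5,e); (3,8,e); (5,3,e); (5,15,e); (6,0,e); (11,1,e); (14,2,e); (15,2,e)
step 2: rule r3; match: 0->1, 1->11; deleted nodes (none); deleted edges (11,1,e); added nodes 19; added edges (none); result: nodes: 0:q, 1:p, 2:p, 3:p, 5:p, 6:p, 8:p, 11:p, 14:p, 15:p, 17:p, 18:p, 19:p edges: (0,2,e); (0,3,e); (0,5,e); (3,8,e); (5,3,e); (5,15,e); (6,0,e); (14,2,e); (15,2,e)
step 3: rule r3; match: 0->2, 1->14; deleted nodes (none); deleted edges (14,2,e); added nodes 20; added edges (none); result: nodes: 0:q, 1:p, 2:p, 3:p, 5:p, 6:p, 8:p, 11:p, 14:p, 15:p, 17:p, 18:p, 19:p, 20:p edges: (0,2,e); (0,3,e); (0,5,e); (3,8,e); (5,3,e); (5,15,e); (6,0,e); (15,2,e)
step 4: rule r3; match: 0->2, 1->15; deleted nodes (none); deleted edges (15,2,e); added nodes 21; added edges (none); result: nodes: 0:q, 1:p, 2:p, 3:p, 5:p, 6:p, 8:p, 11:p, 14:p, 15:p, 17:p, 18:p, 19:p, 20:p, 21:p edges: (0,2,e); (0,3,e); (0,5,e); (3,8,e); (5,3,e); (5,15,e); (6,0,e)
step 5: rule r3; match: 0->3, 1->5; deleted nodes (none); deleted edges (5,3,e); added nodes 22; added edges (none); result: nodes: 0:q, 1:p, 2:p, 3:p, 5:p, 6:p, 8:p, 11:p, 14:p, 15:p, 17:p, 18:p, 19:p, 20:p, 21:p, 22:p edges: (0,2,e); (0,3,e); (0,5,e); (3,8,e); (5,15,e); (6,0,e)
step 6: rule r3; match: 0->8, 1->3; deleted nodes (none); deleted edges (3,8,e); added nodes 23; added edges (none); result: nodes: 0:q, 1:p, 2:p, 3:p, 5:p, 6:p, 8:p, 11:p, 14:p, 15:p, 17:p, 18:p, 19:p, 20:p, 21:p, 22:p, 23:p edges: (0,2,e); (0,3,e); (0,5,e); (5,15,e); (6,0,e)
step 7: rule r3; match: 0->15, 1->5; deleted nodes (none); deleted edges (5,15,e); added nodes 24; added edges (none); result: nodes: 0:q, 1:p, 2:p, 3:p, 5:p, 6:p, 8:p, 11:p, 14:p, 15:p, 17:p, 18:p, 19:p, 20:p, 21:p, 22:p, 23:p, 24:p edges: (0,2,e); (0,3,e); (0,5,e); (6,0,e)
final:
nodes: 0:q, 1:p, 2:p, 3:p, 5:p, 6:p, 8:p, 11:p, 14:p, 15:p, 17:p, 18:p, 19:p, 20:p, 21:p, 22:p, 23:p, 24:p
edges: (0,2,e); (0,3,e); (0,5,e); (6,0,e)


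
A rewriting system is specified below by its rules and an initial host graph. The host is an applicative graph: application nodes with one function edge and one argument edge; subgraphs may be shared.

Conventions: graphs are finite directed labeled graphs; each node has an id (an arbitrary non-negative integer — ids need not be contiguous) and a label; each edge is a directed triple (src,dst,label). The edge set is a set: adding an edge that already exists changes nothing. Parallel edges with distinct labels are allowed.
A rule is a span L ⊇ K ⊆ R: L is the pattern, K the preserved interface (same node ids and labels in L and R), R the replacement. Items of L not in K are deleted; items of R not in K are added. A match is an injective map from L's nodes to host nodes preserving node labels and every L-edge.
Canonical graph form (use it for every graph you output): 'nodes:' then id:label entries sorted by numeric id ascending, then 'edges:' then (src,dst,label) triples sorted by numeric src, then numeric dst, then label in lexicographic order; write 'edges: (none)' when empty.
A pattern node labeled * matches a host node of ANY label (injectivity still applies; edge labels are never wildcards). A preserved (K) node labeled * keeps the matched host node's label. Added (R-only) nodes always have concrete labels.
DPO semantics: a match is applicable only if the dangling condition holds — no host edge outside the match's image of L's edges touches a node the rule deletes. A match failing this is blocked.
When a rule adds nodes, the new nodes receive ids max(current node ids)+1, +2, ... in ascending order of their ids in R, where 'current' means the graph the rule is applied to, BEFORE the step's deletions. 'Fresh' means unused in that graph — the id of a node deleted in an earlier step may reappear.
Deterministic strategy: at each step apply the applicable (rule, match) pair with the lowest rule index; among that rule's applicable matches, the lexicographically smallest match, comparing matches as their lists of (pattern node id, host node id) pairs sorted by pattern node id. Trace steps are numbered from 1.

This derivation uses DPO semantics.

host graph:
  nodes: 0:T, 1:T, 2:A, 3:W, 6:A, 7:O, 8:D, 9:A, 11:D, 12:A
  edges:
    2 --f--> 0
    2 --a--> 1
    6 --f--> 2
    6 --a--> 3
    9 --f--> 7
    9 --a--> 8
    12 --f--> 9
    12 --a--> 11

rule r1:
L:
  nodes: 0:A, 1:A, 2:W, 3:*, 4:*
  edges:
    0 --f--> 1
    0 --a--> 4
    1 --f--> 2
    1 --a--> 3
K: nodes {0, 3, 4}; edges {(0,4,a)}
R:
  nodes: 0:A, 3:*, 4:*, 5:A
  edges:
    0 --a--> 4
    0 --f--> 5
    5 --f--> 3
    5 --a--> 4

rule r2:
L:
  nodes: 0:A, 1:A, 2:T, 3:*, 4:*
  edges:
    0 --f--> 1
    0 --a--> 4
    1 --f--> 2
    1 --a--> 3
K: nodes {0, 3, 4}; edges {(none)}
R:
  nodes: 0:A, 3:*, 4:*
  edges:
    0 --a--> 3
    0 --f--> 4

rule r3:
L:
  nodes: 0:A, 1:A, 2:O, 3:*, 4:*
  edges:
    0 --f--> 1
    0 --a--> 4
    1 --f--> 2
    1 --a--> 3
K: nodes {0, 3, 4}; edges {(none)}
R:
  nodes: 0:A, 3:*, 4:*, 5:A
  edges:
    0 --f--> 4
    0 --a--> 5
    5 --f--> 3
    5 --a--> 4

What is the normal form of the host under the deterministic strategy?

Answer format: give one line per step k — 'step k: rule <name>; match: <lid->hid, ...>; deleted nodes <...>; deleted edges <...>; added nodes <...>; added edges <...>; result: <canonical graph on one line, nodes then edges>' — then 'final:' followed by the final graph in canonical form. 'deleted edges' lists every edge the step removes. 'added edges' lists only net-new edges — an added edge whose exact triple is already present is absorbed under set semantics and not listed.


step 1: rule r2; match: 0->6, 1->2, 2->0, 3->1, 4->3; deleted nodes 0, 2; deleted edges (2,0,f); (2,1,a); (6,2,f); (6,3,a); added nodes (none); added edges (6,1,a); (6,3,f); result: nodes: 1:T, 3:W, 6:A, 7:O, 8:D, 9:A, 11:D, 12:A edges: (6,1,a); (6,3,f); (9,7,f); (9,8,a); (12,9,f); (12,11,a)
step 2: rule r3; match: 0->12, 1->9, 2->7, 3->8, 4->11; deleted nodes 7, 9; deleted edges (9,7,f); (9,8,a); (12,9,f); (12,11,a); added nodes 13; added edges (12,11,f); (12,13,a); (13,8,f); (13,11,a); result: nodes: 1:T, 3:W, 6:A, 8:D, 11:D, 12:A, 13:A edges: (6,1,a); (6,3,f); (12,11,f); (12,13,a); (13,8,f); (13,11,a)
final:
nodes: 1:T, 3:W, 6:A, 8:D, 11:D, 12:A, 13:A
edges: (6,1,a); (6,3,f); (12,11,f); (12,13,a); (13,8,f); (13,11,a)


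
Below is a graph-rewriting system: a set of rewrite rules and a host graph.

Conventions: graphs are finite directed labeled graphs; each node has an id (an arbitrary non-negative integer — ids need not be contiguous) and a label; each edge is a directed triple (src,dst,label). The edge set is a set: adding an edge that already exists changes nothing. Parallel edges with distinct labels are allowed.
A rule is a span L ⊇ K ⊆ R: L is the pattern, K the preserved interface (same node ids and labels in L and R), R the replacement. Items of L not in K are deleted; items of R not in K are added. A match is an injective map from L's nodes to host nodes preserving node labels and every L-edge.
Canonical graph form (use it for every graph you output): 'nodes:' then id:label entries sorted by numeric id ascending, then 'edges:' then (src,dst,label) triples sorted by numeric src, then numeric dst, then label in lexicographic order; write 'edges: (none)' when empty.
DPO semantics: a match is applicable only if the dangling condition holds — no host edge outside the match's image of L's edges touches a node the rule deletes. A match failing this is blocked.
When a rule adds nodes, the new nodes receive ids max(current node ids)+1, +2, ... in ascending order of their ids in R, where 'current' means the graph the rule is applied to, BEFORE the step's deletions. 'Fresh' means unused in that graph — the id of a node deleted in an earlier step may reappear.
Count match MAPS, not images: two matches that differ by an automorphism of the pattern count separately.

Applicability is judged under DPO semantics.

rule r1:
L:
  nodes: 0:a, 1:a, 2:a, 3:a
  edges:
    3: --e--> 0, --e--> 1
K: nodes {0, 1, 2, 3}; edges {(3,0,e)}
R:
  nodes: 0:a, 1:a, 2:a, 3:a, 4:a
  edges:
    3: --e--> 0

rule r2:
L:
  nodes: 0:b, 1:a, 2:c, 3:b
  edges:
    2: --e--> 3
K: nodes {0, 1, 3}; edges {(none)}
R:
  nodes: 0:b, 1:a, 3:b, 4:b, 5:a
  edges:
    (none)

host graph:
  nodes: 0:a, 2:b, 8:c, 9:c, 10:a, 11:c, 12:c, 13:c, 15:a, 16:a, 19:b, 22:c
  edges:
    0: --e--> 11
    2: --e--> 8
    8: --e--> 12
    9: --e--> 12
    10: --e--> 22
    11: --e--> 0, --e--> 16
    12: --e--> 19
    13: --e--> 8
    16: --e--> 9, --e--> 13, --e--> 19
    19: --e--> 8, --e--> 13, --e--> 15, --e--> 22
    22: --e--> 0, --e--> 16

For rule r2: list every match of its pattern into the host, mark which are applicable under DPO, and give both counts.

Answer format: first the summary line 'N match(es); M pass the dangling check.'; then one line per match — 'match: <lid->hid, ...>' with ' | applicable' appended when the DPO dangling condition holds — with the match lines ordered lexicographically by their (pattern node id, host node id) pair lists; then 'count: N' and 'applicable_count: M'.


4 match(es); 0 pass the dangling check.
match: 0->2, 1->0, 2->12, 3->19
match: 0->2, 1->10, 2->12, 3->19
match: 0->2, 1->15, 2->12, 3->19
match: 0->2, 1->16, 2->12, 3->19
count: 4
applicable_count: 0


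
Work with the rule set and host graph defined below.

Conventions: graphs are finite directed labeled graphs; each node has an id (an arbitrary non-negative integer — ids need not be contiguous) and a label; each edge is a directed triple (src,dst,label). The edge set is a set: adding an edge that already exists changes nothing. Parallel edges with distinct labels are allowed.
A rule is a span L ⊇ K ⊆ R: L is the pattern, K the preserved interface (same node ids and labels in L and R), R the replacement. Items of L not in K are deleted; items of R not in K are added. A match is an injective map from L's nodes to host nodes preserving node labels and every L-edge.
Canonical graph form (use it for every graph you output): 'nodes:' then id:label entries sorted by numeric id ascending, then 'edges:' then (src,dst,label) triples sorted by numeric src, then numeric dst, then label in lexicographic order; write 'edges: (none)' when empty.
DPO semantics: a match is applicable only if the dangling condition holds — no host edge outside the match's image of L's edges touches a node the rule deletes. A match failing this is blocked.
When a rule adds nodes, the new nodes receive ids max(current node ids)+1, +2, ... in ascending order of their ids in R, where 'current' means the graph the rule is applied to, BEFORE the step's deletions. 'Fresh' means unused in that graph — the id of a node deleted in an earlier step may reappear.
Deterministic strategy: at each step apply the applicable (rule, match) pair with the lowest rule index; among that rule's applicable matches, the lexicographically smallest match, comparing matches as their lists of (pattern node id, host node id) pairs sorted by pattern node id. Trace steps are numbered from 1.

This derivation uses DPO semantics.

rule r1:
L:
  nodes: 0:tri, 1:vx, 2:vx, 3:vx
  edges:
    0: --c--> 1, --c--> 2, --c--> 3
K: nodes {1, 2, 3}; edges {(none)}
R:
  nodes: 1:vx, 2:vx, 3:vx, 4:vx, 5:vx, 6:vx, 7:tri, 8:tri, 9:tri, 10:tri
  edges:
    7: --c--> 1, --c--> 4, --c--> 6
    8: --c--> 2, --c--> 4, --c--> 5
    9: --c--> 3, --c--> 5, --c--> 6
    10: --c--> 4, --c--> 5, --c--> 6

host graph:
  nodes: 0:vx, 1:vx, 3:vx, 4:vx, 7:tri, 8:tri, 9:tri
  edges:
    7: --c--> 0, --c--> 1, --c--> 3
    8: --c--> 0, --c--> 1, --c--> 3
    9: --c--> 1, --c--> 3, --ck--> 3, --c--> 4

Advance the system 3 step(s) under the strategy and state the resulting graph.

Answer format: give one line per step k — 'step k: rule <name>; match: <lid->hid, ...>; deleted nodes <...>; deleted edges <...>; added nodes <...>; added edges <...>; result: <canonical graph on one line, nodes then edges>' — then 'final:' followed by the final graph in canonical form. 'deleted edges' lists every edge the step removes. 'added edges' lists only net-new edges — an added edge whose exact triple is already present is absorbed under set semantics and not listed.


step 1: rule r1; match: 0->7, 1->0, 2->1, 3->3; deleted nodes 7; deleted edges (7,0,c); (7,1,c); (7,3,c); added nodes 10, 11, 12, 13, 14, 15, 16; added edges (13,0,c); (13,10,c); (13,12,c); (14,1,c); (14,10,c); (14,11,c); (15,3,c); (15,11,c); (15,12,c); (16,10,c); (16,11,c); (16,12,c); result: nodes: 0:vx, 1:vx, 3:vx, 4:vx, 8:tri, 9:tri, 10:vx, 11:vx, 12:vx, 13:tri, 14:tri, 15:tri, 16:tri edges: (8,0,c); (8,1,c); (8,3,c); (9,1,c); (9,3,c); (9,3,ck); (9,4,c); (13,0,c); (13,10,c); (13,12,c); (14,1,c); (14,10,c); (14,11,c); (15,3,c); (15,11,c); (15,12,c); (16,10,c); (16,11,c); (16,12,c)
step 2: rule r1; match: 0->8, 1->0, 2->1, 3->3; deleted nodes 8; deleted edges (8,0,c); (8,1,c); (8,3,c); added nodes 17, 18, 19, 20, 21, 22, 23; added edges (20,0,c); (20,17,c); (20,19,c); (21,1,c); (21,17,c); (21,18,c); (22,3,c); (22,18,c); (22,19,c); (23,17,c); (23,18,c); (23,19,c); result: nodes: 0:vx, 1:vx, 3:vx, 4:vx, 9:tri, 10:vx, 11:vx, 12:vx, 13:tri, 14:tri, 15:tri, 16:tri, 17:vx, 18:vx, 19:vx, 20:tri, 21:tri, 22:tri, 23:tri edges: (9,1,c); (9,3,c); (9,3,ck); (9,4,c); (13,0,c); (13,10,c); (13,12,c); (14,1,c); (14,10,c); (14,11,c); (15,3,c); (15,11,c); (15,12,c); (16,10,c); (16,11,c); (16,12,c); (20,0,c); (20,17,c); (20,19,c); (21,1,c); (21,17,c); (21,18,c); (22,3,c); (22,18,c); (22,19,c); (23,17,c); (23,18,c); (23,19,c)
step 3: rule r1; match: 0->13, 1->0, 2->10, 3->12; deleted nodes 13; deleted edges (13,0,c); (13,10,c); (13,12,c); added nodes 24, 25, 26, 27, 28, 29, 30; added edges (27,0,c); (27,24,c); (27,26,c); (28,10,c); (28,24,c); (28,25,c); (29,12,c); (29,25,c); (29,26,c); (30,24,c); (30,25,c); (30,26,c); result: nodes: 0:vx, 1:vx, 3:vx, 4:vx, 9:tri, 10:vx, 11:vx, 12:vx, 14:tri, 15:tri, 16:tri, 17:vx, 18:vx, 19:vx, 20:tri, 21:tri, 22:tri, 23:tri, 24:vx, 25:vx, 26:vx, 27:tri, 28:tri, 29:tri, 30:tri edges: (9,1,c); (9,3,c); (9,3,ck); (9,4,c); (14,1,c); (14,10,c); (14,11,c); (15,3,c); (15,11,c); (15,12,c); (16,10,c); (16,11,c); (16,12,c); (20,0,c); (20,17,c); (20,19,c); (21,1,c); (21,17,c); (21,18,c); (22,3,c); (22,18,c); (22,19,c); (23,17,c); (23,18,c); (23,19,c); (27,0,c); (27,24,c); (27,26,c); (28,10,c); (28,24,c); (28,25,c); (29,12,c); (29,25,c); (29,26,c); (30,24,c); (30,25,c); (30,26,c)
final:
nodes: 0:vx, 1:vx, 3:vx, 4:vx, 9:tri, 10:vx, 11:vx, 12:vx, 14:tri, 15:tri, 16:tri, 17:vx, 18:vx, 19:vx, 20:tri, 21:tri, 22:tri, 23:tri, 24:vx, 25:vx, 26:vx, 27:tri, 28:tri, 29:tri, 30:tri
edges: (9,1,c); (9,3,c); (9,3,ck); (9,4,c); (14,1,c); (14,10,c); (14,11,c); (15,3,c); (15,11,c); (15,12,c); (16,10,c); (16,11,c); (16,12,c); (20,0,c); (20,17,c); (20,19,c); (21,1,c); (21,17,c); (21,18,c); (22,3,c); (22,18,c); (22,19,c); (23,17,c); (23,18,c); (23,19,c); (27,0,c); (27,24,c); (27,26,c); (28,10,c); (28,24,c); (28,25,c); (29,12,c); (29,25,c); (29,26,c); (30,24,c); (30,25,c); (30,26,c)


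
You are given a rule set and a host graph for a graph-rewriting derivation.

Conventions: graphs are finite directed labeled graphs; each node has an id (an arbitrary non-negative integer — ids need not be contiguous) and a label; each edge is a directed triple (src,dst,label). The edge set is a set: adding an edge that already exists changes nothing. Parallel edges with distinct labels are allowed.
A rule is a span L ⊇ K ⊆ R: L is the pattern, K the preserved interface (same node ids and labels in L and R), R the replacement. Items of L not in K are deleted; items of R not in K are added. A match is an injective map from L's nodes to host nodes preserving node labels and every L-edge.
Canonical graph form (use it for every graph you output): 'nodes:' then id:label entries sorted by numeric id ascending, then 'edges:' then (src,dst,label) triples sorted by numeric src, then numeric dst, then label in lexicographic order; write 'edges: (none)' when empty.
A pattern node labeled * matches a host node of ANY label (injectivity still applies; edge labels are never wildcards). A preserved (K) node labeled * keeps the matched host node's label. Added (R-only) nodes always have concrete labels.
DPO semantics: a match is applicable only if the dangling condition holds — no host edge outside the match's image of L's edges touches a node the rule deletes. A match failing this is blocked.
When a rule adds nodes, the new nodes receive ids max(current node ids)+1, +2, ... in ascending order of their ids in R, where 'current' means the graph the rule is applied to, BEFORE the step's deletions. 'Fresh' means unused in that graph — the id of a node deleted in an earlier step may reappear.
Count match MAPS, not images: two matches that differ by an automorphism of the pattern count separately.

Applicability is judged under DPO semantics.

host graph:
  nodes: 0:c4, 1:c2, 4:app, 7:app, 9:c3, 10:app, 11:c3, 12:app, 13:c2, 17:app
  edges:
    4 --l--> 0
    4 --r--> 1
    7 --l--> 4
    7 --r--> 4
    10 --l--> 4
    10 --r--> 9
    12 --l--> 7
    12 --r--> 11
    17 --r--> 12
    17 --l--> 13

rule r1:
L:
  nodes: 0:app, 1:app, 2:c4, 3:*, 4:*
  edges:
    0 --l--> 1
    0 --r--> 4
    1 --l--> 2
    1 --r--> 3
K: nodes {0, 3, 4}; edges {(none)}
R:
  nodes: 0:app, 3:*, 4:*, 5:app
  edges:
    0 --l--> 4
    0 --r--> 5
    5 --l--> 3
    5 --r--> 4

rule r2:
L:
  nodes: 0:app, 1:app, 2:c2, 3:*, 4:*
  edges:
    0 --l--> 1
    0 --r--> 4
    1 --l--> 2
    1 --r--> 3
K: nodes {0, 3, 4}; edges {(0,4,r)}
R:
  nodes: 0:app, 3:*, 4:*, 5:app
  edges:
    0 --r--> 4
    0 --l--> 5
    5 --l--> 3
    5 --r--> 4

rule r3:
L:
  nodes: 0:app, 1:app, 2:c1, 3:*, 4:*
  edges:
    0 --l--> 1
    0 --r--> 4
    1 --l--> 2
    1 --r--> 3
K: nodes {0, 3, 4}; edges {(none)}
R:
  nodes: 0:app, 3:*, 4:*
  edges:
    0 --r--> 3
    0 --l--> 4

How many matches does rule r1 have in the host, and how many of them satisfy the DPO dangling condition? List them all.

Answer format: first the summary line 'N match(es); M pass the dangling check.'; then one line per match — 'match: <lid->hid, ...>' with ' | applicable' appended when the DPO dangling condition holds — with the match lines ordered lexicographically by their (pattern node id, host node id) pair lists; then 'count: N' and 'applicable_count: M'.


1 match(es); 0 pass the dangling check.
match: 0->10, 1->4, 2->0, 3->1, 4->9
count: 1
applicable_count: 0


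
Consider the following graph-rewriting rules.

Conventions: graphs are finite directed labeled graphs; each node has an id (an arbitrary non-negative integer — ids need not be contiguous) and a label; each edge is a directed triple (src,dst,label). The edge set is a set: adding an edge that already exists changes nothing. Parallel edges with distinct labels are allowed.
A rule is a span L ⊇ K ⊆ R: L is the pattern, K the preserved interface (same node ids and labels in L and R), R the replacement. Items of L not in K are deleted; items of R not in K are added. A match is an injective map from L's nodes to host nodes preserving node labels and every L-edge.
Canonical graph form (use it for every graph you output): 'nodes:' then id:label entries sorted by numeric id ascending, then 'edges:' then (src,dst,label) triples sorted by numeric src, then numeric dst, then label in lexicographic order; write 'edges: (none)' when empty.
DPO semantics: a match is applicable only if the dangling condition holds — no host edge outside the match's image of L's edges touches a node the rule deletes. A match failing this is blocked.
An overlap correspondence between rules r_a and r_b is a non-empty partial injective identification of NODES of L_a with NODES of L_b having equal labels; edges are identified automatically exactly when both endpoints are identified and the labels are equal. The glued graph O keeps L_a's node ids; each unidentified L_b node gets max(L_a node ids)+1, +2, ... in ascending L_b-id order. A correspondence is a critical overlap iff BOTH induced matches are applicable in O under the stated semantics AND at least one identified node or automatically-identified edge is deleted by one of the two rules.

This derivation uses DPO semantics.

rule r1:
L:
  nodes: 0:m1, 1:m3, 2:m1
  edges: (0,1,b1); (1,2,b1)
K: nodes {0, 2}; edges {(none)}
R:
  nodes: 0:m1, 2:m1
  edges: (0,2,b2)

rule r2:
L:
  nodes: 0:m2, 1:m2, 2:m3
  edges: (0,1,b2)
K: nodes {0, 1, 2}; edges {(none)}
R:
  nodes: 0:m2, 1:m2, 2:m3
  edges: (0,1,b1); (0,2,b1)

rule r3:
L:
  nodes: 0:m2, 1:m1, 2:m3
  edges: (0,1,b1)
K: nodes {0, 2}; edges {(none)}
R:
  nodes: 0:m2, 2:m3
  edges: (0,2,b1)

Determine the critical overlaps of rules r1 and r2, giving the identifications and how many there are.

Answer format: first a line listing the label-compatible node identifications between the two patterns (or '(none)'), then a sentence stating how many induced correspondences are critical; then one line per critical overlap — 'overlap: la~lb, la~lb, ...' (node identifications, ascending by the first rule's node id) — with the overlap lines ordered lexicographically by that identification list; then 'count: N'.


label-compatible node identifications between L(r1) and L(r2): 1~2
1 of the induced correspondences is a critical overlap of r1 and r2.
overlap: 1~2
count: 1


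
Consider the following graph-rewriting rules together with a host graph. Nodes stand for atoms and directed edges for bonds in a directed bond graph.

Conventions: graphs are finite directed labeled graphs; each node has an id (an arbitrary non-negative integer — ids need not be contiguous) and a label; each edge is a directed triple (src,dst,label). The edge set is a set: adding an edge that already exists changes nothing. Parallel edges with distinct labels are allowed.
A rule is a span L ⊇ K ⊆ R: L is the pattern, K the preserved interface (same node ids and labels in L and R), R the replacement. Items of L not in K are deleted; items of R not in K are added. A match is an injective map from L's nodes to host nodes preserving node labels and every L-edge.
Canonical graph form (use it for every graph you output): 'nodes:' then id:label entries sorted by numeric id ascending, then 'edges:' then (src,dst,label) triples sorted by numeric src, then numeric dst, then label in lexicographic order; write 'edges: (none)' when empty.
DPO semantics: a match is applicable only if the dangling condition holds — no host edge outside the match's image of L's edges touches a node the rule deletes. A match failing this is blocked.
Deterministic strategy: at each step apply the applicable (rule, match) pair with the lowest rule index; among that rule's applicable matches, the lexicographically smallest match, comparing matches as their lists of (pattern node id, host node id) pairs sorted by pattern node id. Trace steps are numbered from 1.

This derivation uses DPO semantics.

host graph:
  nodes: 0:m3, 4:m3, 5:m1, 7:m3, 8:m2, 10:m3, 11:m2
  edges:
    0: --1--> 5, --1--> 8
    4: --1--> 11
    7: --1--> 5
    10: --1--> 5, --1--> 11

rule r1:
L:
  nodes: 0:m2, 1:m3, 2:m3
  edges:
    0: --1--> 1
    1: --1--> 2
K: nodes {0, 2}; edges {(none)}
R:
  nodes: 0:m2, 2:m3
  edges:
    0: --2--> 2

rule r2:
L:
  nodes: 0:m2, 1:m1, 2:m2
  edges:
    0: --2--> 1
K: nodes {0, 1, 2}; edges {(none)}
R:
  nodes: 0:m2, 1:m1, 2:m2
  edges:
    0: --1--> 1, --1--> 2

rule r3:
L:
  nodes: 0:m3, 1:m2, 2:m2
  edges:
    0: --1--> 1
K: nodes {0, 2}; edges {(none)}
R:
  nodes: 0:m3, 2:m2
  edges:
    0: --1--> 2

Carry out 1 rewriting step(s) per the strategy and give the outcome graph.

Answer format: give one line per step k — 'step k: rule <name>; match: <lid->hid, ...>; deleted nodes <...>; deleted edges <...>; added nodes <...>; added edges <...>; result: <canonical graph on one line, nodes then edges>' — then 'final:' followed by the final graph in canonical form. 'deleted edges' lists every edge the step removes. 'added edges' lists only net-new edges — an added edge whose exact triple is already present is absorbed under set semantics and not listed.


step 1: rule r3; match: 0->0, 1->8, 2->11; deleted nodes 8; deleted edges (0,8,1); added nodes (none); added edges (0,11,1); result: nodes: 0:m3, 4:m3, 5:m1, 7:m3, 10:m3, 11:m2 edges: (0,5,1); (0,11,1); (4,11,1); (7,5,1); (10,5,1); (10,11,1)
final:
nodes: 0:m3, 4:m3, 5:m1, 7:m3, 10:m3, 11:m2
edges: (0,5,1); (0,11,1); (4,11,1); (7,5,1); (10,5,1); (10,11,1)


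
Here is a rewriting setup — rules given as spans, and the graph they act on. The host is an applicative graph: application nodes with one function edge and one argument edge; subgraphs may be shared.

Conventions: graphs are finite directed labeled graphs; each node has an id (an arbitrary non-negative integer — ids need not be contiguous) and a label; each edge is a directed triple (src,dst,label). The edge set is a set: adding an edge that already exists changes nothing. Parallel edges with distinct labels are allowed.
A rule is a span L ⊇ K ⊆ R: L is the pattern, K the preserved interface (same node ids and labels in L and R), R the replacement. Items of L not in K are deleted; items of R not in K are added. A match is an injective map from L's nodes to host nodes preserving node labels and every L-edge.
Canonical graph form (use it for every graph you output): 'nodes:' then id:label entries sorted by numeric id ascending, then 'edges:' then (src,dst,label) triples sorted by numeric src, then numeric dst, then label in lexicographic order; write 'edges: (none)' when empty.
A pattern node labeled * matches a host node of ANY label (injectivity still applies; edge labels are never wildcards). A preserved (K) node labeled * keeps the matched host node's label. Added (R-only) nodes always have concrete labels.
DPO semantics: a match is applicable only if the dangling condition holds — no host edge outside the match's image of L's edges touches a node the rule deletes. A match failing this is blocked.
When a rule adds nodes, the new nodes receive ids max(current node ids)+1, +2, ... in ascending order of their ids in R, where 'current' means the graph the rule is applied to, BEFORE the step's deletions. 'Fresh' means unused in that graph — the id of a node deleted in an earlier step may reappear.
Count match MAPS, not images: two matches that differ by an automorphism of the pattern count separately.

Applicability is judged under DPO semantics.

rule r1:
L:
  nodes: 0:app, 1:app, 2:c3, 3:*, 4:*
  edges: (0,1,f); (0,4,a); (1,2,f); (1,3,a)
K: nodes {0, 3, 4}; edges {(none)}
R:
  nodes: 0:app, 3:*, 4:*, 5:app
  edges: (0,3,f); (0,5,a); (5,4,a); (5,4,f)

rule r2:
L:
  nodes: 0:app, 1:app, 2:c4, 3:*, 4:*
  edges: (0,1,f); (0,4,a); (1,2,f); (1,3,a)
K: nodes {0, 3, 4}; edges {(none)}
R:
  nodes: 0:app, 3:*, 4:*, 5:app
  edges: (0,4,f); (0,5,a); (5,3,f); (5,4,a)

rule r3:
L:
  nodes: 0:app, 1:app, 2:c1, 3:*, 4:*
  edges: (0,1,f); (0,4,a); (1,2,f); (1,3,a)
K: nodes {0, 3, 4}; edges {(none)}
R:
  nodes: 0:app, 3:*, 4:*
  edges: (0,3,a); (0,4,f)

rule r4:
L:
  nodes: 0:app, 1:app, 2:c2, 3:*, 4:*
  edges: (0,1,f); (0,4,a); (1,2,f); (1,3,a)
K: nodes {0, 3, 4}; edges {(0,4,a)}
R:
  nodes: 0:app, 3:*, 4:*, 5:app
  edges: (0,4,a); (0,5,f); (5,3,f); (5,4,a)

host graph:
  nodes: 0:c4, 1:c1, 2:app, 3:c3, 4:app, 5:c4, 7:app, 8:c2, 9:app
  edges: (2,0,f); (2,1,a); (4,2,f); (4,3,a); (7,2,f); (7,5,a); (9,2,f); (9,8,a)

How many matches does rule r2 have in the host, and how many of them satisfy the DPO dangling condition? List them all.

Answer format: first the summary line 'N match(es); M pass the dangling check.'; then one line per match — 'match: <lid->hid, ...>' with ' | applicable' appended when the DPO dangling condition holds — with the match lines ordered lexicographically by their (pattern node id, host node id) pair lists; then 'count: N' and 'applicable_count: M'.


3 match(es); 0 pass the dangling check.
match: 0->4, 1->2, 2->0, 3->1, 4->3
match: 0->7, 1->2, 2->0, 3->1, 4->5
match: 0->9, 1->2, 2->0, 3->1, 4->8
count: 3
applicable_count: 0
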